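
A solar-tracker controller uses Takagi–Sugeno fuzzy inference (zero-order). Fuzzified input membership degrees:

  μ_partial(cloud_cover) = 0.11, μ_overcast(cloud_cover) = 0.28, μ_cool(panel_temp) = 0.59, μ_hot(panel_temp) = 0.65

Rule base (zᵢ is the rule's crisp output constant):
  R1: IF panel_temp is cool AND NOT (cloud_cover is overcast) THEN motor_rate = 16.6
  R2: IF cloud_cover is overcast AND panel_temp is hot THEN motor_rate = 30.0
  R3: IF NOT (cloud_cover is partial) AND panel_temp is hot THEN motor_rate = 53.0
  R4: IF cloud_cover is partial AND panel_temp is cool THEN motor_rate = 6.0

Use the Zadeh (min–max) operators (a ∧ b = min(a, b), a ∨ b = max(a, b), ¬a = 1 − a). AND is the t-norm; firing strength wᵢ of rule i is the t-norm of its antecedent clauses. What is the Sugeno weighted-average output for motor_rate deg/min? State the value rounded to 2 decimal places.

32.70

R1 (z=16.6): cool=0.59, ¬overcast=1−0.28=0.72; AND[min(a, b)] → w = 0.59
R2 (z=30.0): overcast=0.28, hot=0.65; AND[min(a, b)] → w = 0.28
R3 (z=53.0): ¬partial=1−0.11=0.89, hot=0.65; AND[min(a, b)] → w = 0.65
R4 (z=6.0): partial=0.11, cool=0.59; AND[min(a, b)] → w = 0.11
Weighted average = (0.59·16.6 + 0.28·30.0 + 0.65·53.0 + 0.11·6.0) / (0.59 + 0.28 + 0.65 + 0.11)
  = 53.3040 / 1.6300 = 32.70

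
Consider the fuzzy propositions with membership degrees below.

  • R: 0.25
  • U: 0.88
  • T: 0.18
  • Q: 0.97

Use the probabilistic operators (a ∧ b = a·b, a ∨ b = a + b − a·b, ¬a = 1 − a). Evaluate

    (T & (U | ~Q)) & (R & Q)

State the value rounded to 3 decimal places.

0.039

~Q = 1 − 0.9700 = 0.0300
U | ~Q = a + b − a·b on (0.8800, 0.0300) = 0.8836
T & (U | ~Q) = a·b on (0.1800, 0.8836) = 0.1590
R & Q = a·b on (0.2500, 0.9700) = 0.2425
(T & (U | ~Q)) & (R & Q) = a·b on (0.1590, 0.2425) = 0.0386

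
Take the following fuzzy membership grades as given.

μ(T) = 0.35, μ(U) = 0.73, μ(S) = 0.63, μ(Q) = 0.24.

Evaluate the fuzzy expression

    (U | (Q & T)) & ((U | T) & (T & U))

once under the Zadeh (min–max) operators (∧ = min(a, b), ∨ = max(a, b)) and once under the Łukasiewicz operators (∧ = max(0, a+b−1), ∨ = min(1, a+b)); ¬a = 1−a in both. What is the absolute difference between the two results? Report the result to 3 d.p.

Under Zadeh (min–max):
  Q & T = min(a, b) on (0.24, 0.35) = 0.24
  U | (Q & T) = max(a, b) on (0.73, 0.24) = 0.73
  U | T = max(a, b) on (0.73, 0.35) = 0.73
  T & U = min(a, b) on (0.35, 0.73) = 0.35
  (U | T) & (T & U) = min(a, b) on (0.73, 0.35) = 0.35
  (U | (Q & T)) & ((U | T) & (T & U)) = min(a, b) on (0.73, 0.35) = 0.35
  → value = 0.3500
Under Łukasiewicz:
  Q & T = max(0, a+b−1) on (0.24, 0.35) = 0.00
  U | (Q & T) = min(1, a+b) on (0.73, 0.00) = 0.73
  U | T = min(1, a+b) on (0.73, 0.35) = 1.00
  T & U = max(0, a+b−1) on (0.35, 0.73) = 0.08
  (U | T) & (T & U) = max(0, a+b−1) on (1.00, 0.08) = 0.08
  (U | (Q & T)) & ((U | T) & (T & U)) = max(0, a+b−1) on (0.73, 0.08) = 0.00
  → value = 0.0000
|0.3500 − 0.0000| = 0.350

0.350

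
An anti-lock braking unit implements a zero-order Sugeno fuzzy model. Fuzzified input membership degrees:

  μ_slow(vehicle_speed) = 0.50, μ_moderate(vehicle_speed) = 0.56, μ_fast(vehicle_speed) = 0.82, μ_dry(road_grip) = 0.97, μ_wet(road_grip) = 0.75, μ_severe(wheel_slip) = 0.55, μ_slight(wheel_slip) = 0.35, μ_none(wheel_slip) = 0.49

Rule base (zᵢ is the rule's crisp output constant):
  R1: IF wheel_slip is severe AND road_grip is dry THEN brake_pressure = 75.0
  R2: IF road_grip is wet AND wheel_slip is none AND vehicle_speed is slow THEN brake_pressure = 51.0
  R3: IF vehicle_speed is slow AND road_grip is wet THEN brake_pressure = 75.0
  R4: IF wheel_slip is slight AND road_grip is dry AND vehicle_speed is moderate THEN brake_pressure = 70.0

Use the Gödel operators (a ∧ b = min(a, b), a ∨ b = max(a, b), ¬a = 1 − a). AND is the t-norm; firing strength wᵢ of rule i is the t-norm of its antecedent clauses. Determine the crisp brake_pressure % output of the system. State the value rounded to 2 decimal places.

R1 (z=75.0): severe=0.55, dry=0.97; AND[min(a, b)] → w = 0.55
R2 (z=51.0): wet=0.75, none=0.49, slow=0.50; AND[min(a, b)] → w = 0.49
R3 (z=75.0): slow=0.50, wet=0.75; AND[min(a, b)] → w = 0.50
R4 (z=70.0): slight=0.35, dry=0.97, moderate=0.56; AND[min(a, b)] → w = 0.35
Weighted average = (0.55·75.0 + 0.49·51.0 + 0.50·75.0 + 0.35·70.0) / (0.55 + 0.49 + 0.50 + 0.35)
  = 128.2400 / 1.8900 = 67.85

67.85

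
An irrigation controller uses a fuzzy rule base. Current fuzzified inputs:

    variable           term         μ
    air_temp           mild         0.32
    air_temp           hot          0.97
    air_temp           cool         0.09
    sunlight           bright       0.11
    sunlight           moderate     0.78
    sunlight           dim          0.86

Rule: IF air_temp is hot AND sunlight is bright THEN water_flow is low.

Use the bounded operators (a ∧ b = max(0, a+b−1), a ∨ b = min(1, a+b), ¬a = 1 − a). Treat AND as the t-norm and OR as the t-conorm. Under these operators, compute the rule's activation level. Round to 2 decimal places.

firing strength: hot=0.97, bright=0.11; AND[max(0, a+b−1)] → w = 0.08

0.08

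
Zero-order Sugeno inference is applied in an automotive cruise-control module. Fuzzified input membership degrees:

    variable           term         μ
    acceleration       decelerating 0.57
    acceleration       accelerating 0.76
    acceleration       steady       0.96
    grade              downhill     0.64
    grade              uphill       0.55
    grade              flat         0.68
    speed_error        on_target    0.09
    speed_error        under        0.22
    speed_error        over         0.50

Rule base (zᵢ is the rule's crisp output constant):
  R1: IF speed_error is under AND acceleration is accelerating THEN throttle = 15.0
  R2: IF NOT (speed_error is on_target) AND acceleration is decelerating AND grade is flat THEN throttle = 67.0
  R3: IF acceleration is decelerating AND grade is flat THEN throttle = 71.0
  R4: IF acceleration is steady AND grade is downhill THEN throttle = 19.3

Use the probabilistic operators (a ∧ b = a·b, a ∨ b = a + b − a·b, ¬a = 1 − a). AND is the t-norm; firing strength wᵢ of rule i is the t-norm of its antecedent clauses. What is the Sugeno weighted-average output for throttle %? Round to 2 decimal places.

43.05

R1 (z=15.0): under=0.22, accelerating=0.76; AND[a·b] → w = 0.1672
R2 (z=67.0): ¬on_target=1−0.09=0.91, decelerating=0.57, flat=0.68; AND[a·b] → w = 0.3527
R3 (z=71.0): decelerating=0.57, flat=0.68; AND[a·b] → w = 0.3876
R4 (z=19.3): steady=0.96, downhill=0.64; AND[a·b] → w = 0.6144
Weighted average = (0.1672·15.0 + 0.3527·67.0 + 0.3876·71.0 + 0.6144·19.3) / (0.1672 + 0.3527 + 0.3876 + 0.6144)
  = 65.5175 / 1.5219 = 43.05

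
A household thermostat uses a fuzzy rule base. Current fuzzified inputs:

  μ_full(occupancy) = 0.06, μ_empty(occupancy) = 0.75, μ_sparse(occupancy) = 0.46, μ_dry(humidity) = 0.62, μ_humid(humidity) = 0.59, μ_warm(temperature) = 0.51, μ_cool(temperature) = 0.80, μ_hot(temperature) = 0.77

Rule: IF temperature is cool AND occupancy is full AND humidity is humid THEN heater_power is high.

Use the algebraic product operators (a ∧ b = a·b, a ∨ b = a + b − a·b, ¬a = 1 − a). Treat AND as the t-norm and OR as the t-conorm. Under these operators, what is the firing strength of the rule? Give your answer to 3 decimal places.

0.028

firing strength: cool=0.80, full=0.06, humid=0.59; AND[a·b] → w = 0.0283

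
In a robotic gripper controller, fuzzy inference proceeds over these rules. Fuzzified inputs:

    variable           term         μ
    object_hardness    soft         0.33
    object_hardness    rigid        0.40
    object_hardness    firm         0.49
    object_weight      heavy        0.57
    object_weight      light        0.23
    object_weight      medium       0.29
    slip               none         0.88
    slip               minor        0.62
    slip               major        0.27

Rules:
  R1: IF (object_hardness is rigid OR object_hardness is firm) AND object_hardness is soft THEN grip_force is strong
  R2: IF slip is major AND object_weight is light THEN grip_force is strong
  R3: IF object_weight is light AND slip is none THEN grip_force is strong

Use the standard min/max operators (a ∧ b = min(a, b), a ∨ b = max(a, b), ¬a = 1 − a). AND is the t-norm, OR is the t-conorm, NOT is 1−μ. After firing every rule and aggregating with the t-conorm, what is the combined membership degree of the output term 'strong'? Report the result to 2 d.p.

R1: (rigid=0.40 OR firm=0.49) = 0.49; AND[min(a, b)] with soft=0.33 → w = 0.33
R2: major=0.27, light=0.23; AND[min(a, b)] → w = 0.23
R3: light=0.23, none=0.88; AND[min(a, b)] → w = 0.23
Rules with consequent 'strong': {R1, R2, R3} → strengths 0.33, 0.23, 0.23
Aggregate via t-conorm [max(a, b)]: 0.33

0.33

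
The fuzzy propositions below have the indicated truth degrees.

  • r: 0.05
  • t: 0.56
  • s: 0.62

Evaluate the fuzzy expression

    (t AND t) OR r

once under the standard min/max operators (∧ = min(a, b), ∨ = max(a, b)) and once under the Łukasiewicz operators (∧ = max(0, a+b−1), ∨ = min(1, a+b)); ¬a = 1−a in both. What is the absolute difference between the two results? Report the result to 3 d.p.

0.390

Under standard min/max:
  t AND t = min(a, b) on (0.56, 0.56) = 0.56
  (t AND t) OR r = max(a, b) on (0.56, 0.05) = 0.56
  → value = 0.5600
Under Łukasiewicz:
  t AND t = max(0, a+b−1) on (0.56, 0.56) = 0.12
  (t AND t) OR r = min(1, a+b) on (0.12, 0.05) = 0.17
  → value = 0.1700
|0.5600 − 0.1700| = 0.390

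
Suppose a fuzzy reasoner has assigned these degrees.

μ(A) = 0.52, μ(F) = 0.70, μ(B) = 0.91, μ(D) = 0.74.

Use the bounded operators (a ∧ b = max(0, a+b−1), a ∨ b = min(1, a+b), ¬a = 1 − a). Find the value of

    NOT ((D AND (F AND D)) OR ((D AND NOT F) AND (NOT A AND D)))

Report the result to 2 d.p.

F AND D = max(0, a+b−1) on (0.70, 0.74) = 0.44
D AND (F AND D) = max(0, a+b−1) on (0.74, 0.44) = 0.18
NOT F = 1 − 0.70 = 0.30
D AND NOT F = max(0, a+b−1) on (0.74, 0.30) = 0.04
NOT A = 1 − 0.52 = 0.48
NOT A AND D = max(0, a+b−1) on (0.48, 0.74) = 0.22
(D AND NOT F) AND (NOT A AND D) = max(0, a+b−1) on (0.04, 0.22) = 0.00
(D AND (F AND D)) OR ((D AND NOT F) AND (NOT A AND D)) = min(1, a+b) on (0.18, 0.00) = 0.18
NOT ((D AND (F AND D)) OR ((D AND NOT F) AND (NOT A AND D))) = 1 − 0.18 = 0.82

0.82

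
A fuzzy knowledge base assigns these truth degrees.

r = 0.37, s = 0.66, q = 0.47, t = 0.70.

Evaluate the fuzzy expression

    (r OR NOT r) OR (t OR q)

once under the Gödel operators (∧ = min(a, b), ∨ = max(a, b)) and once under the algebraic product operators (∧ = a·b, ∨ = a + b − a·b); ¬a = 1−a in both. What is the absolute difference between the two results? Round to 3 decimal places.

0.263

Under Gödel:
  NOT r = 1 − 0.37 = 0.63
  r OR NOT r = max(a, b) on (0.37, 0.63) = 0.63
  t OR q = max(a, b) on (0.70, 0.47) = 0.70
  (r OR NOT r) OR (t OR q) = max(a, b) on (0.63, 0.70) = 0.70
  → value = 0.7000
Under algebraic product:
  NOT r = 1 − 0.3700 = 0.6300
  r OR NOT r = a + b − a·b on (0.3700, 0.6300) = 0.7669
  t OR q = a + b − a·b on (0.7000, 0.4700) = 0.8410
  (r OR NOT r) OR (t OR q) = a + b − a·b on (0.7669, 0.8410) = 0.9629
  → value = 0.9629
|0.7000 − 0.9629| = 0.263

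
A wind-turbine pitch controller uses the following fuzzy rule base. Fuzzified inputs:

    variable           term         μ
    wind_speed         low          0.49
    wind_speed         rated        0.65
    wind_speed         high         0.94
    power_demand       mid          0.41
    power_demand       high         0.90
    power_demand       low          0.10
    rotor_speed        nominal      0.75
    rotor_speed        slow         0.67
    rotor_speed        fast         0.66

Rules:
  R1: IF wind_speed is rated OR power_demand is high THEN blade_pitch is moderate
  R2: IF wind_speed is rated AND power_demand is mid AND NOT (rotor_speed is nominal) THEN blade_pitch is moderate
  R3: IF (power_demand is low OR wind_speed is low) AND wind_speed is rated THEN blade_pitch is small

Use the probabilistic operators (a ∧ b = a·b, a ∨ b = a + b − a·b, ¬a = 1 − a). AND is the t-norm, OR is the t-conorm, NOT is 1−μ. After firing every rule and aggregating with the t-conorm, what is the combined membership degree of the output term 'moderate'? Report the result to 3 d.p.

0.967

R1: rated=0.65, high=0.90; OR[a + b − a·b] → w = 0.9650
R2: rated=0.65, mid=0.41, ¬nominal=1−0.75=0.25; AND[a·b] → w = 0.0666
R3: (low=0.10 OR low=0.49) = 0.5410; AND[a·b] with rated=0.65 → w = 0.3516
Rules with consequent 'moderate': {R1, R2} → strengths 0.9650, 0.0666
Aggregate via t-conorm [a + b − a·b]: 0.9673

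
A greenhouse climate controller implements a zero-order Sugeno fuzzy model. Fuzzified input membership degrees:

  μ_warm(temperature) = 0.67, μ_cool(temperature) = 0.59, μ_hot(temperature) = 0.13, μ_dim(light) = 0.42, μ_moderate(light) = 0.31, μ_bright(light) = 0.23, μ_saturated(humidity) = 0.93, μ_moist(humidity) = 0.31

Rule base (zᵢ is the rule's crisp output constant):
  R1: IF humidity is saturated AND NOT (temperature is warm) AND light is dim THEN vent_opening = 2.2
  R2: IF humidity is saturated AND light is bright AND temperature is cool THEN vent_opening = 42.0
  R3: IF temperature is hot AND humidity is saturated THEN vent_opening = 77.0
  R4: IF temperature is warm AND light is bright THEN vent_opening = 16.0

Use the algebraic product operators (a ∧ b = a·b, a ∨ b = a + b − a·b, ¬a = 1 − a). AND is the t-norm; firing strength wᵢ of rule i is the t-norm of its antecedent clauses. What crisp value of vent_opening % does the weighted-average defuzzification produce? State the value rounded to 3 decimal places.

32.747

R1 (z=2.2): saturated=0.93, ¬warm=1−0.67=0.33, dim=0.42; AND[a·b] → w = 0.1289
R2 (z=42.0): saturated=0.93, bright=0.23, cool=0.59; AND[a·b] → w = 0.1262
R3 (z=77.0): hot=0.13, saturated=0.93; AND[a·b] → w = 0.1209
R4 (z=16.0): warm=0.67, bright=0.23; AND[a·b] → w = 0.1541
Weighted average = (0.1289·2.2 + 0.1262·42.0 + 0.1209·77.0 + 0.1541·16.0) / (0.1289 + 0.1262 + 0.1209 + 0.1541)
  = 17.3589 / 0.5301 = 32.747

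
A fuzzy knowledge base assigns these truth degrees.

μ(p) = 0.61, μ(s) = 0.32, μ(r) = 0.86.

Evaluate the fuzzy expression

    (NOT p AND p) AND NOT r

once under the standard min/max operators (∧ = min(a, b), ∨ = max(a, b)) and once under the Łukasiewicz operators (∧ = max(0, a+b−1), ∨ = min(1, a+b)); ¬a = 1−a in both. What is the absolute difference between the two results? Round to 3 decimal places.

0.140

Under standard min/max:
  NOT p = 1 − 0.61 = 0.39
  NOT p AND p = min(a, b) on (0.39, 0.61) = 0.39
  NOT r = 1 − 0.86 = 0.14
  (NOT p AND p) AND NOT r = min(a, b) on (0.39, 0.14) = 0.14
  → value = 0.1400
Under Łukasiewicz:
  NOT p = 1 − 0.61 = 0.39
  NOT p AND p = max(0, a+b−1) on (0.39, 0.61) = 0.00
  NOT r = 1 − 0.86 = 0.14
  (NOT p AND p) AND NOT r = max(0, a+b−1) on (0.00, 0.14) = 0.00
  → value = 0.0000
|0.1400 − 0.0000| = 0.140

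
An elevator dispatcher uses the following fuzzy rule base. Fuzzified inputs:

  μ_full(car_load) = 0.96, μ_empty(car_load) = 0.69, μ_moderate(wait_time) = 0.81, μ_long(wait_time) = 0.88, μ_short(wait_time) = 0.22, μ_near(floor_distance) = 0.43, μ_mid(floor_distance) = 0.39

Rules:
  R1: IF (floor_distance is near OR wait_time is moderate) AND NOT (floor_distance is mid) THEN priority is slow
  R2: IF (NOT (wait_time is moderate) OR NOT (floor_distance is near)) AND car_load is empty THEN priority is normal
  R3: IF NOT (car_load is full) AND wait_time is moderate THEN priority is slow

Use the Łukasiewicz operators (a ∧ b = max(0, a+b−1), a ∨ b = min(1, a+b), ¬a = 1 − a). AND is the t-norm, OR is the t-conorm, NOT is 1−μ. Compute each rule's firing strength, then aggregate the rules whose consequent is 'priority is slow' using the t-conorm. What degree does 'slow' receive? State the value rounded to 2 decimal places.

R1: (near=0.43 OR moderate=0.81) = 1.00; AND[max(0, a+b−1)] with ¬mid=1−0.39=0.61 → w = 0.61
R2: (¬moderate=1−0.81=0.19 OR ¬near=1−0.43=0.57) = 0.76; AND[max(0, a+b−1)] with empty=0.69 → w = 0.45
R3: ¬full=1−0.96=0.04, moderate=0.81; AND[max(0, a+b−1)] → w = 0.00
Rules with consequent 'slow': {R1, R3} → strengths 0.61, 0.00
Aggregate via t-conorm [min(1, a+b)]: 0.61

0.61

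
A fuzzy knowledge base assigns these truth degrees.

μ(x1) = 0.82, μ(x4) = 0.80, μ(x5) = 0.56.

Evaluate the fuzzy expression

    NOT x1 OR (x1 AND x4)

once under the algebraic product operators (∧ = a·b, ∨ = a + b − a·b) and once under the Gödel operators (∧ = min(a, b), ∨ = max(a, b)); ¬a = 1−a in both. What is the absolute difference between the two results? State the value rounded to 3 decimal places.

0.082

Under algebraic product:
  NOT x1 = 1 − 0.8200 = 0.1800
  x1 AND x4 = a·b on (0.8200, 0.8000) = 0.6560
  NOT x1 OR (x1 AND x4) = a + b − a·b on (0.1800, 0.6560) = 0.7179
  → value = 0.7179
Under Gödel:
  NOT x1 = 1 − 0.82 = 0.18
  x1 AND x4 = min(a, b) on (0.82, 0.80) = 0.80
  NOT x1 OR (x1 AND x4) = max(a, b) on (0.18, 0.80) = 0.80
  → value = 0.8000
|0.7179 − 0.8000| = 0.082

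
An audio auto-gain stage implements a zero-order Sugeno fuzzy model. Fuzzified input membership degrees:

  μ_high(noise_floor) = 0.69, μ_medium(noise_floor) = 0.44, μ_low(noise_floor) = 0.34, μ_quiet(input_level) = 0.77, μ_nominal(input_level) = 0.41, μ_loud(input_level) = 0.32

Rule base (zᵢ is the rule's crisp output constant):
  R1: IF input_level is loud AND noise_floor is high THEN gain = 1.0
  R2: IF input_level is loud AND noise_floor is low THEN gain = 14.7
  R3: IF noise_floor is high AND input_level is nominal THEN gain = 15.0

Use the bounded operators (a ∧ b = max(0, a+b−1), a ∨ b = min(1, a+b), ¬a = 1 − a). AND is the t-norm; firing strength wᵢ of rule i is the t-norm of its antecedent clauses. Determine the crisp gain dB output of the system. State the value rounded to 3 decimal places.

13.727

R1 (z=1.0): loud=0.32, high=0.69; AND[max(0, a+b−1)] → w = 0.01
R2 (z=14.7): loud=0.32, low=0.34; AND[max(0, a+b−1)] → w = 0.00
R3 (z=15.0): high=0.69, nominal=0.41; AND[max(0, a+b−1)] → w = 0.10
Weighted average = (0.01·1.0 + 0.00·14.7 + 0.10·15.0) / (0.01 + 0.00 + 0.10)
  = 1.5100 / 0.1100 = 13.727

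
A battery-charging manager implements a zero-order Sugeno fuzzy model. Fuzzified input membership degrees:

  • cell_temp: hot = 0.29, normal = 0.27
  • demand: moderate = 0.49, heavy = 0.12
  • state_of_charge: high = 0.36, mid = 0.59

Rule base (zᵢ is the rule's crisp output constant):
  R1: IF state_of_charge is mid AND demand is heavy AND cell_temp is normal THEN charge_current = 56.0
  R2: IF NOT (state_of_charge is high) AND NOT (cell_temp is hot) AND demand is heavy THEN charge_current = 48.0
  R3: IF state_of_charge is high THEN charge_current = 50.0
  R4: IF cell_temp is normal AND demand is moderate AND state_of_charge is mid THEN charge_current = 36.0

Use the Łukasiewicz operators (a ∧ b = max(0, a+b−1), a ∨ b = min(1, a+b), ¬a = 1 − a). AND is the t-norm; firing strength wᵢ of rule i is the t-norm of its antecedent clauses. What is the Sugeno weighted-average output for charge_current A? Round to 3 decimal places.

R1 (z=56.0): mid=0.59, heavy=0.12, normal=0.27; AND[max(0, a+b−1)] → w = 0.00
R2 (z=48.0): ¬high=1−0.36=0.64, ¬hot=1−0.29=0.71, heavy=0.12; AND[max(0, a+b−1)] → w = 0.00
R3 (z=50.0): high=0.36 → w = 0.36
R4 (z=36.0): normal=0.27, moderate=0.49, mid=0.59; AND[max(0, a+b−1)] → w = 0.00
Weighted average = (0.00·56.0 + 0.00·48.0 + 0.36·50.0 + 0.00·36.0) / (0.00 + 0.00 + 0.36 + 0.00)
  = 18.0000 / 0.3600 = 50.000

50.000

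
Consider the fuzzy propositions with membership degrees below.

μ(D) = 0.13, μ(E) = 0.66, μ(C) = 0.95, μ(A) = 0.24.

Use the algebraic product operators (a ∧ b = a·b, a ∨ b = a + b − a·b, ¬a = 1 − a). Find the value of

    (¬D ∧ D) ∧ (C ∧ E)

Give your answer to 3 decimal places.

0.071

¬D = 1 − 0.1300 = 0.8700
¬D ∧ D = a·b on (0.8700, 0.1300) = 0.1131
C ∧ E = a·b on (0.9500, 0.6600) = 0.6270
(¬D ∧ D) ∧ (C ∧ E) = a·b on (0.1131, 0.6270) = 0.0709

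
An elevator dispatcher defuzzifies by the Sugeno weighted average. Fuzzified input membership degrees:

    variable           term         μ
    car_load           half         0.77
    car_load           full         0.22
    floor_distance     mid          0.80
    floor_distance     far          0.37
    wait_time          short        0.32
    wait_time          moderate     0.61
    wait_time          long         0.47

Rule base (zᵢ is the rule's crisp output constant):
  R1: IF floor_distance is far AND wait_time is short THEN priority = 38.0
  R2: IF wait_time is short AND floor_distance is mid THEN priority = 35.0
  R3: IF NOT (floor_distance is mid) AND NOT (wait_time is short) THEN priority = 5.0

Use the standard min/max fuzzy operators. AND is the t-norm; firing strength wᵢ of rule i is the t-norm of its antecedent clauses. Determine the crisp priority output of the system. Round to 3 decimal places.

29.000

R1 (z=38.0): far=0.37, short=0.32; AND[min(a, b)] → w = 0.32
R2 (z=35.0): short=0.32, mid=0.80; AND[min(a, b)] → w = 0.32
R3 (z=5.0): ¬mid=1−0.80=0.20, ¬short=1−0.32=0.68; AND[min(a, b)] → w = 0.20
Weighted average = (0.32·38.0 + 0.32·35.0 + 0.20·5.0) / (0.32 + 0.32 + 0.20)
  = 24.3600 / 0.8400 = 29.000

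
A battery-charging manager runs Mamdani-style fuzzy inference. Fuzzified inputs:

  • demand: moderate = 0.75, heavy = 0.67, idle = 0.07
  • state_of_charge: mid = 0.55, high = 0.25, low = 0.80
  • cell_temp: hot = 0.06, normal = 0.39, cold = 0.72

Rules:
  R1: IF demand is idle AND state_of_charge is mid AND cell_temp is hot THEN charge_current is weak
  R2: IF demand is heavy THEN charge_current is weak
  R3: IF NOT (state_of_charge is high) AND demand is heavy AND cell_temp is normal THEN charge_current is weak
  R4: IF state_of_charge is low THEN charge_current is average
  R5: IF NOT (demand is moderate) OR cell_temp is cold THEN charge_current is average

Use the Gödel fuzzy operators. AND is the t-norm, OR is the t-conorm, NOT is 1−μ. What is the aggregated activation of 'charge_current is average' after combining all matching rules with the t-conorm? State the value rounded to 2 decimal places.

R1: idle=0.07, mid=0.55, hot=0.06; AND[min(a, b)] → w = 0.06
R2: heavy=0.67 → w = 0.67
R3: ¬high=1−0.25=0.75, heavy=0.67, normal=0.39; AND[min(a, b)] → w = 0.39
R4: low=0.80 → w = 0.80
R5: ¬moderate=1−0.75=0.25, cold=0.72; OR[max(a, b)] → w = 0.72
Rules with consequent 'average': {R4, R5} → strengths 0.80, 0.72
Aggregate via t-conorm [max(a, b)]: 0.80

0.80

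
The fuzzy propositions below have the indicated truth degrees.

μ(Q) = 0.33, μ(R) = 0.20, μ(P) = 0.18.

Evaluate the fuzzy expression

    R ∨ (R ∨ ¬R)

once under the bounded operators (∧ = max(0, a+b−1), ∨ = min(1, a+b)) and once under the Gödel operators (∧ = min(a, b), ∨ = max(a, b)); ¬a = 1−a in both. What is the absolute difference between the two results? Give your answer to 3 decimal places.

0.200

Under bounded:
  ¬R = 1 − 0.20 = 0.80
  R ∨ ¬R = min(1, a+b) on (0.20, 0.80) = 1.00
  R ∨ (R ∨ ¬R) = min(1, a+b) on (0.20, 1.00) = 1.00
  → value = 1.0000
Under Gödel:
  ¬R = 1 − 0.20 = 0.80
  R ∨ ¬R = max(a, b) on (0.20, 0.80) = 0.80
  R ∨ (R ∨ ¬R) = max(a, b) on (0.20, 0.80) = 0.80
  → value = 0.8000
|1.0000 − 0.8000| = 0.200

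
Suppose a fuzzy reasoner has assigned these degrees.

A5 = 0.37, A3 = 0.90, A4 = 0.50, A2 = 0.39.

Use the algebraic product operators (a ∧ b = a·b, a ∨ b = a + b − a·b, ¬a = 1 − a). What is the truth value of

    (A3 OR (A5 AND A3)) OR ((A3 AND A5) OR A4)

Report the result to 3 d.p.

0.978

A5 AND A3 = a·b on (0.3700, 0.9000) = 0.3330
A3 OR (A5 AND A3) = a + b − a·b on (0.9000, 0.3330) = 0.9333
A3 AND A5 = a·b on (0.9000, 0.3700) = 0.3330
(A3 AND A5) OR A4 = a + b − a·b on (0.3330, 0.5000) = 0.6665
(A3 OR (A5 AND A3)) OR ((A3 AND A5) OR A4) = a + b − a·b on (0.9333, 0.6665) = 0.9778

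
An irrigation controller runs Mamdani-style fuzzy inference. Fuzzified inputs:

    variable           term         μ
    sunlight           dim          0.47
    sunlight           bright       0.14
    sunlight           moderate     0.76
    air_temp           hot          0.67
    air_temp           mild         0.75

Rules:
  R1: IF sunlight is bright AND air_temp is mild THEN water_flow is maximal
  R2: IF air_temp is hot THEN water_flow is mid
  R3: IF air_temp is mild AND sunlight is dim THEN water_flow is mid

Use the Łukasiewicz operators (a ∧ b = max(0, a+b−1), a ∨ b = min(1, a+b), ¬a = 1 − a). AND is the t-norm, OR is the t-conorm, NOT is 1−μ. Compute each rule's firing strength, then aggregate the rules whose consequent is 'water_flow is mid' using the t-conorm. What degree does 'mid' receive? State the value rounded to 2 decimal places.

R1: bright=0.14, mild=0.75; AND[max(0, a+b−1)] → w = 0.00
R2: hot=0.67 → w = 0.67
R3: mild=0.75, dim=0.47; AND[max(0, a+b−1)] → w = 0.22
Rules with consequent 'mid': {R2, R3} → strengths 0.67, 0.22
Aggregate via t-conorm [min(1, a+b)]: 0.89

0.89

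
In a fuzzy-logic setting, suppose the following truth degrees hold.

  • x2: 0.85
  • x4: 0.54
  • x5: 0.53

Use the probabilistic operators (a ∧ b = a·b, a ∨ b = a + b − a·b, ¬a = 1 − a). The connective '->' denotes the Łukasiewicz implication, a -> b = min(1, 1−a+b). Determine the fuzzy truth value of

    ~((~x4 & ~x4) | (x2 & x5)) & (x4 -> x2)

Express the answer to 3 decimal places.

0.433

~x4 = 1 − 0.5400 = 0.4600
~x4 = 1 − 0.5400 = 0.4600
~x4 & ~x4 = a·b on (0.4600, 0.4600) = 0.2116
x2 & x5 = a·b on (0.8500, 0.5300) = 0.4505
(~x4 & ~x4) | (x2 & x5) = a + b − a·b on (0.2116, 0.4505) = 0.5668
~((~x4 & ~x4) | (x2 & x5)) = 1 − 0.5668 = 0.4332
x4 -> x2  [Łukasiewicz: min(1, 1−a+b)] with a=0.5400, b=0.8500 → 1.0000
~((~x4 & ~x4) | (x2 & x5)) & (x4 -> x2) = a·b on (0.4332, 1.0000) = 0.4332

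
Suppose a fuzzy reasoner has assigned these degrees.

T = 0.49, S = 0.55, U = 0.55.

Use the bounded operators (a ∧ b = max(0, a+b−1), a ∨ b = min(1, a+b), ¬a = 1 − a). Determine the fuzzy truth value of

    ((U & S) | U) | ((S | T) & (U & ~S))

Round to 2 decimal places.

U & S = max(0, a+b−1) on (0.55, 0.55) = 0.10
(U & S) | U = min(1, a+b) on (0.10, 0.55) = 0.65
S | T = min(1, a+b) on (0.55, 0.49) = 1.00
~S = 1 − 0.55 = 0.45
U & ~S = max(0, a+b−1) on (0.55, 0.45) = 0.00
(S | T) & (U & ~S) = max(0, a+b−1) on (1.00, 0.00) = 0.00
((U & S) | U) | ((S | T) & (U & ~S)) = min(1, a+b) on (0.65, 0.00) = 0.65

0.65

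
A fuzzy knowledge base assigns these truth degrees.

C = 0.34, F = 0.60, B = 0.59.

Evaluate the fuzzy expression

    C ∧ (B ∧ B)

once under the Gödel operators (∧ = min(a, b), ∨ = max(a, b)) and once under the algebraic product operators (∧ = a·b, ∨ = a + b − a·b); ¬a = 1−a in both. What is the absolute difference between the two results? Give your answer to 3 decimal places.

Under Gödel:
  B ∧ B = min(a, b) on (0.59, 0.59) = 0.59
  C ∧ (B ∧ B) = min(a, b) on (0.34, 0.59) = 0.34
  → value = 0.3400
Under algebraic product:
  B ∧ B = a·b on (0.5900, 0.5900) = 0.3481
  C ∧ (B ∧ B) = a·b on (0.3400, 0.3481) = 0.1184
  → value = 0.1184
|0.3400 − 0.1184| = 0.222

0.222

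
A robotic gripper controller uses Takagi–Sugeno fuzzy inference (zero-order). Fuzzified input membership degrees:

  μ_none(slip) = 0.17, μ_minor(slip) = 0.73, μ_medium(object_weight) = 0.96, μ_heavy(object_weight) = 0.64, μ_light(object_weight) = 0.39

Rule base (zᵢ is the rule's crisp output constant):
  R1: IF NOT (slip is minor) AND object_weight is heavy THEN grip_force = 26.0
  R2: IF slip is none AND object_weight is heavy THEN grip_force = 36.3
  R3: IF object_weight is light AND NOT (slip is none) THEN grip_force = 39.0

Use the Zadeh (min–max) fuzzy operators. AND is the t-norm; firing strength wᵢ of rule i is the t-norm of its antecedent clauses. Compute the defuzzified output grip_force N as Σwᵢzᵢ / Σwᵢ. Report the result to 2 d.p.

R1 (z=26.0): ¬minor=1−0.73=0.27, heavy=0.64; AND[min(a, b)] → w = 0.27
R2 (z=36.3): none=0.17, heavy=0.64; AND[min(a, b)] → w = 0.17
R3 (z=39.0): light=0.39, ¬none=1−0.17=0.83; AND[min(a, b)] → w = 0.39
Weighted average = (0.27·26.0 + 0.17·36.3 + 0.39·39.0) / (0.27 + 0.17 + 0.39)
  = 28.4010 / 0.8300 = 34.22

34.22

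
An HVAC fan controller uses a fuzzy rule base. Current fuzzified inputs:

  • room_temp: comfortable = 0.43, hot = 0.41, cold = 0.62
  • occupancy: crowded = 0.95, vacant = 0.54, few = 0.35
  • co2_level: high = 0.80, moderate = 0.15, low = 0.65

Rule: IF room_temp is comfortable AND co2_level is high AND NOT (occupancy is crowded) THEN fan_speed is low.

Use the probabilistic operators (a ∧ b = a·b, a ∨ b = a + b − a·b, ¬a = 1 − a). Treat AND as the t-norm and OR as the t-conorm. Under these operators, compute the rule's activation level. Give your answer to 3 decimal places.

0.017

firing strength: comfortable=0.43, high=0.80, ¬crowded=1−0.95=0.05; AND[a·b] → w = 0.0172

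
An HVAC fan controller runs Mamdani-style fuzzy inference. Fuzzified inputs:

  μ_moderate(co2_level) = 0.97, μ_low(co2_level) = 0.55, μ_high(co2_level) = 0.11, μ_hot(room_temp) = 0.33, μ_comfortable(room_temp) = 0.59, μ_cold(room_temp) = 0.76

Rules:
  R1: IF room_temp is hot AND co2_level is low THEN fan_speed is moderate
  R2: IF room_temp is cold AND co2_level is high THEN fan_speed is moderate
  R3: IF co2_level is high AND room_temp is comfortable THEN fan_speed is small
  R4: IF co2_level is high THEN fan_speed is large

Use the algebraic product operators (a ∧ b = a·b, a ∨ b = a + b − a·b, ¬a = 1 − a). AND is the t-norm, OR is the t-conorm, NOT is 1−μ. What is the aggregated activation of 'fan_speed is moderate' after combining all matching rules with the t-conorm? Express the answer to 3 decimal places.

0.250

R1: hot=0.33, low=0.55; AND[a·b] → w = 0.1815
R2: cold=0.76, high=0.11; AND[a·b] → w = 0.0836
R3: high=0.11, comfortable=0.59; AND[a·b] → w = 0.0649
R4: high=0.11 → w = 0.1100
Rules with consequent 'moderate': {R1, R2} → strengths 0.1815, 0.0836
Aggregate via t-conorm [a + b − a·b]: 0.2499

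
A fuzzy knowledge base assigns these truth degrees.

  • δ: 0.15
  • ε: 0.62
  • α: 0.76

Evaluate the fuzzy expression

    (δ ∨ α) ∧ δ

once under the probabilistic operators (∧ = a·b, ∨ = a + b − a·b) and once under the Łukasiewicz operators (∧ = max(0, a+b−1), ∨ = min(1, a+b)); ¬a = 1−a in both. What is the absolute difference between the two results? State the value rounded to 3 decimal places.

Under probabilistic:
  δ ∨ α = a + b − a·b on (0.1500, 0.7600) = 0.7960
  (δ ∨ α) ∧ δ = a·b on (0.7960, 0.1500) = 0.1194
  → value = 0.1194
Under Łukasiewicz:
  δ ∨ α = min(1, a+b) on (0.15, 0.76) = 0.91
  (δ ∨ α) ∧ δ = max(0, a+b−1) on (0.91, 0.15) = 0.06
  → value = 0.0600
|0.1194 − 0.0600| = 0.059

0.059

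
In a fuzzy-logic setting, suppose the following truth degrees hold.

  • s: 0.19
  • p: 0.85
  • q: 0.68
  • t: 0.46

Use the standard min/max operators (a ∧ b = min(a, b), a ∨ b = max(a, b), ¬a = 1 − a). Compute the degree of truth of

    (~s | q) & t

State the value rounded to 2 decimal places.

0.46

~s = 1 − 0.19 = 0.81
~s | q = max(a, b) on (0.81, 0.68) = 0.81
(~s | q) & t = min(a, b) on (0.81, 0.46) = 0.46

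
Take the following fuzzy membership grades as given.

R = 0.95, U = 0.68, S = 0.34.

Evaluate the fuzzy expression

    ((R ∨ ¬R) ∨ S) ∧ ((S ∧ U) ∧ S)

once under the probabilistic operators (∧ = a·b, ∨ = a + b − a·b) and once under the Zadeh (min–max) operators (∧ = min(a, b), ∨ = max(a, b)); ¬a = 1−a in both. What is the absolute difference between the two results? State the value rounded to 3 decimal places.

0.264

Under probabilistic:
  ¬R = 1 − 0.9500 = 0.0500
  R ∨ ¬R = a + b − a·b on (0.9500, 0.0500) = 0.9525
  (R ∨ ¬R) ∨ S = a + b − a·b on (0.9525, 0.3400) = 0.9687
  S ∧ U = a·b on (0.3400, 0.6800) = 0.2312
  (S ∧ U) ∧ S = a·b on (0.2312, 0.3400) = 0.0786
  ((R ∨ ¬R) ∨ S) ∧ ((S ∧ U) ∧ S) = a·b on (0.9687, 0.0786) = 0.0761
  → value = 0.0761
Under Zadeh (min–max):
  ¬R = 1 − 0.95 = 0.05
  R ∨ ¬R = max(a, b) on (0.95, 0.05) = 0.95
  (R ∨ ¬R) ∨ S = max(a, b) on (0.95, 0.34) = 0.95
  S ∧ U = min(a, b) on (0.34, 0.68) = 0.34
  (S ∧ U) ∧ S = min(a, b) on (0.34, 0.34) = 0.34
  ((R ∨ ¬R) ∨ S) ∧ ((S ∧ U) ∧ S) = min(a, b) on (0.95, 0.34) = 0.34
  → value = 0.3400
|0.0761 − 0.3400| = 0.264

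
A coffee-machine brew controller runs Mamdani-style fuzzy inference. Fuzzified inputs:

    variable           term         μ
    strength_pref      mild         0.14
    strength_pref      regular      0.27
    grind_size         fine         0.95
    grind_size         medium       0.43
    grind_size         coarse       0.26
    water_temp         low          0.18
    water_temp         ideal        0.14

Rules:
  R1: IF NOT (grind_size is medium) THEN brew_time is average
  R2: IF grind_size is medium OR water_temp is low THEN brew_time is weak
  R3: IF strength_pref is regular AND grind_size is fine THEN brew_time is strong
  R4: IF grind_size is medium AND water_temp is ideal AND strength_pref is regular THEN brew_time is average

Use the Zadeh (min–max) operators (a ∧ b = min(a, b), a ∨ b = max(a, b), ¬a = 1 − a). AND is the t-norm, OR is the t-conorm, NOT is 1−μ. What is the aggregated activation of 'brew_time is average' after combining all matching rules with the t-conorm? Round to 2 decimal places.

R1: ¬medium=1−0.43=0.57 → w = 0.57
R2: medium=0.43, low=0.18; OR[max(a, b)] → w = 0.43
R3: regular=0.27, fine=0.95; AND[min(a, b)] → w = 0.27
R4: medium=0.43, ideal=0.14, regular=0.27; AND[min(a, b)] → w = 0.14
Rules with consequent 'average': {R1, R4} → strengths 0.57, 0.14
Aggregate via t-conorm [max(a, b)]: 0.57

0.57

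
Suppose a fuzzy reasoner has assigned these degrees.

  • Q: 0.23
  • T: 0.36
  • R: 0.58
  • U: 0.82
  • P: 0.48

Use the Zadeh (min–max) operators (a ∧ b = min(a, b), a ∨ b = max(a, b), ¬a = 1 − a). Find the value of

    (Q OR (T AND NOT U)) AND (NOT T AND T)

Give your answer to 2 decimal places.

0.23

NOT U = 1 − 0.82 = 0.18
T AND NOT U = min(a, b) on (0.36, 0.18) = 0.18
Q OR (T AND NOT U) = max(a, b) on (0.23, 0.18) = 0.23
NOT T = 1 − 0.36 = 0.64
NOT T AND T = min(a, b) on (0.64, 0.36) = 0.36
(Q OR (T AND NOT U)) AND (NOT T AND T) = min(a, b) on (0.23, 0.36) = 0.23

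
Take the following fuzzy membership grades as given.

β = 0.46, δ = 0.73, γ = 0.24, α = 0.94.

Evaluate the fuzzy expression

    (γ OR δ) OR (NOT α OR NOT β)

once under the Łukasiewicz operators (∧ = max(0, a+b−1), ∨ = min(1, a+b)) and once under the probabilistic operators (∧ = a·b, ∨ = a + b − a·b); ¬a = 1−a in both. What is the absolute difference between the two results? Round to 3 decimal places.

Under Łukasiewicz:
  γ OR δ = min(1, a+b) on (0.24, 0.73) = 0.97
  NOT α = 1 − 0.94 = 0.06
  NOT β = 1 − 0.46 = 0.54
  NOT α OR NOT β = min(1, a+b) on (0.06, 0.54) = 0.60
  (γ OR δ) OR (NOT α OR NOT β) = min(1, a+b) on (0.97, 0.60) = 1.00
  → value = 1.0000
Under probabilistic:
  γ OR δ = a + b − a·b on (0.2400, 0.7300) = 0.7948
  NOT α = 1 − 0.9400 = 0.0600
  NOT β = 1 − 0.4600 = 0.5400
  NOT α OR NOT β = a + b − a·b on (0.0600, 0.5400) = 0.5676
  (γ OR δ) OR (NOT α OR NOT β) = a + b − a·b on (0.7948, 0.5676) = 0.9113
  → value = 0.9113
|1.0000 − 0.9113| = 0.089

0.089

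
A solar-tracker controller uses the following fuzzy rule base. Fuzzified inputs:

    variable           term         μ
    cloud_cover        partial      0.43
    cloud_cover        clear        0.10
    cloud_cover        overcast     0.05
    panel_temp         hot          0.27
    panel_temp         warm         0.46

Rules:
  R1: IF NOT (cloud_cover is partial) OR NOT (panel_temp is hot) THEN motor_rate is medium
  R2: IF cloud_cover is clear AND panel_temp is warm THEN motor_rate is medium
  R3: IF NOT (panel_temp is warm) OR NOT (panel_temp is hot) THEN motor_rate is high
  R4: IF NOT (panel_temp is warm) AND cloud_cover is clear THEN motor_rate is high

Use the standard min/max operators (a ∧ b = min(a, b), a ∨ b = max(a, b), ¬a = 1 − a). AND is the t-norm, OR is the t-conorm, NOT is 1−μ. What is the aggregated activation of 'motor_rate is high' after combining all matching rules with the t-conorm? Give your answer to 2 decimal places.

R1: ¬partial=1−0.43=0.57, ¬hot=1−0.27=0.73; OR[max(a, b)] → w = 0.73
R2: clear=0.10, warm=0.46; AND[min(a, b)] → w = 0.10
R3: ¬warm=1−0.46=0.54, ¬hot=1−0.27=0.73; OR[max(a, b)] → w = 0.73
R4: ¬warm=1−0.46=0.54, clear=0.10; AND[min(a, b)] → w = 0.10
Rules with consequent 'high': {R3, R4} → strengths 0.73, 0.10
Aggregate via t-conorm [max(a, b)]: 0.73

0.73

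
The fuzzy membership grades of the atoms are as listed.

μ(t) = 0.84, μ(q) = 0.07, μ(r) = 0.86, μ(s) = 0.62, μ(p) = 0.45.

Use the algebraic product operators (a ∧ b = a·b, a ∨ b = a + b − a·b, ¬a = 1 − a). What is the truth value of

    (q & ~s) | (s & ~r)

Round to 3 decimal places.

0.111

~s = 1 − 0.6200 = 0.3800
q & ~s = a·b on (0.0700, 0.3800) = 0.0266
~r = 1 − 0.8600 = 0.1400
s & ~r = a·b on (0.6200, 0.1400) = 0.0868
(q & ~s) | (s & ~r) = a + b − a·b on (0.0266, 0.0868) = 0.1111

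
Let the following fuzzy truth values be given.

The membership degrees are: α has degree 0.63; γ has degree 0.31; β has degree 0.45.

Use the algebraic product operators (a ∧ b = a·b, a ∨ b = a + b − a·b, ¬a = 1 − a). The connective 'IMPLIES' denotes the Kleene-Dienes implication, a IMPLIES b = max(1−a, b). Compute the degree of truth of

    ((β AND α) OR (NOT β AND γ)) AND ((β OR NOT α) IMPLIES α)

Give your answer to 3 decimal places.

β AND α = a·b on (0.4500, 0.6300) = 0.2835
NOT β = 1 − 0.4500 = 0.5500
NOT β AND γ = a·b on (0.5500, 0.3100) = 0.1705
(β AND α) OR (NOT β AND γ) = a + b − a·b on (0.2835, 0.1705) = 0.4057
NOT α = 1 − 0.6300 = 0.3700
β OR NOT α = a + b − a·b on (0.4500, 0.3700) = 0.6535
(β OR NOT α) IMPLIES α  [Kleene-Dienes: max(1−a, b)] with a=0.6535, b=0.6300 → 0.6300
((β AND α) OR (NOT β AND γ)) AND ((β OR NOT α) IMPLIES α) = a·b on (0.4057, 0.6300) = 0.2556

0.256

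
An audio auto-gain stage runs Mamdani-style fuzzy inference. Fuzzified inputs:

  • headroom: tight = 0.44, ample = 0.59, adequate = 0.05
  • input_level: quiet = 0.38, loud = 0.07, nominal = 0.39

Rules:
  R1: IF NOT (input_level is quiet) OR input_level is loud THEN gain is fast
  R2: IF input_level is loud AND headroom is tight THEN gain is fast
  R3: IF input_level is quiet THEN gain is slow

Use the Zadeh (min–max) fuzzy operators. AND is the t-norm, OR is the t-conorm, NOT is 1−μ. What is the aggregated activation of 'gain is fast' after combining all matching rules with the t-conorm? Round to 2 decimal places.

0.62

R1: ¬quiet=1−0.38=0.62, loud=0.07; OR[max(a, b)] → w = 0.62
R2: loud=0.07, tight=0.44; AND[min(a, b)] → w = 0.07
R3: quiet=0.38 → w = 0.38
Rules with consequent 'fast': {R1, R2} → strengths 0.62, 0.07
Aggregate via t-conorm [max(a, b)]: 0.62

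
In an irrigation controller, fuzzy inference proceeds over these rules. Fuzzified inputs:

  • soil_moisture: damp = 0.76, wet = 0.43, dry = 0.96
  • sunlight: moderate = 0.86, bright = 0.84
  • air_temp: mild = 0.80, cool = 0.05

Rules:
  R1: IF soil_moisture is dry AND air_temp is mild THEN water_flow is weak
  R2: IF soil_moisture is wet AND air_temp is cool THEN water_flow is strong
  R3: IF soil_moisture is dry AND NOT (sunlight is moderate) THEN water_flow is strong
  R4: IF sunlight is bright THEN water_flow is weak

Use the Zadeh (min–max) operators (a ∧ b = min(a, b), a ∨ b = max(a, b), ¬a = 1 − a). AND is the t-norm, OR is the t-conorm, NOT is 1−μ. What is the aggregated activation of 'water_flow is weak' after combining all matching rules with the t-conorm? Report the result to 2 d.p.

0.84

R1: dry=0.96, mild=0.80; AND[min(a, b)] → w = 0.80
R2: wet=0.43, cool=0.05; AND[min(a, b)] → w = 0.05
R3: dry=0.96, ¬moderate=1−0.86=0.14; AND[min(a, b)] → w = 0.14
R4: bright=0.84 → w = 0.84
Rules with consequent 'weak': {R1, R4} → strengths 0.80, 0.84
Aggregate via t-conorm [max(a, b)]: 0.84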